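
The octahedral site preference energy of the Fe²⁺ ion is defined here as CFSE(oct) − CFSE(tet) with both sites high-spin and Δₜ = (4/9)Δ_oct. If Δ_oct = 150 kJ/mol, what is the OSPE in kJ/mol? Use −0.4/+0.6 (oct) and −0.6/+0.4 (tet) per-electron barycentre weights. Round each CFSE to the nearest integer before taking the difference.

-20

Fe²⁺: group 8, so d-count = 8 − 2 = 6.
Octahedral (high-spin): t2g^4 e_g^2, CFSE = 4(−0.4) + 2(+0.6) = -0.4Δ_oct = -0.4 × 150 = -60 kJ/mol.
Tetrahedral: e^3 t2^3, CFSE = 3(−0.6) + 3(+0.4) = -0.6Δₜ = -0.6 × (4/9) × 150 = -40 kJ/mol.
OSPE = -60 − (-40) = -20 kJ/mol.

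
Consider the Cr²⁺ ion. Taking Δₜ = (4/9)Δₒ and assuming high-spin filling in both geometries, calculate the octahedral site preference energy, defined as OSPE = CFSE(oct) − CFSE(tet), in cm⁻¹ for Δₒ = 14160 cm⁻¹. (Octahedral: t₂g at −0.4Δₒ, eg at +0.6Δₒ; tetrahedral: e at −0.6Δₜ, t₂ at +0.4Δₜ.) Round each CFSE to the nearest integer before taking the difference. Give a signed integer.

-5979

Group 6 minus oxidation state +2 gives a d⁴ configuration for Cr²⁺.
In an octahedral site d⁴ (HS) is t₂g³ eg¹, giving CFSE(oct) = -0.6Δₒ = -8496 cm⁻¹.
Tetrahedral e² t₂² gives -0.4Δₜ = -0.4 × (4/9) × 14160 = -2517 cm⁻¹.
OSPE = CFSE(oct) − CFSE(tet) = -8496 − (-2517) = -5979 cm⁻¹.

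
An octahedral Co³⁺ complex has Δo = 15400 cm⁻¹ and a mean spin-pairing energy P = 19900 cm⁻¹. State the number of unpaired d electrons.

Co³⁺: group 9, so d-count = 9 − 3 = 6.
Δo < P, so pairing is avoided: the ground state is high-spin.
Filling d⁶ accordingly: t2g^4 e_g^2.
Unpaired electrons: 4.

4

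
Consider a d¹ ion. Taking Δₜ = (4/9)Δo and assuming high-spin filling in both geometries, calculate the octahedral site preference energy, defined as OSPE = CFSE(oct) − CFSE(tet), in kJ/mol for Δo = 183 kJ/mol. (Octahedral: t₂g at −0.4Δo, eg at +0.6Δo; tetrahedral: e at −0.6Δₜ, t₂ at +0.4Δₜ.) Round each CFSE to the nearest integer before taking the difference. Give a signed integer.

-24

In an octahedral site d¹ (HS) is t2g^1 e_g^0, giving CFSE(oct) = -0.4Δo = -73 kJ/mol.
Tetrahedral e^1 t2^0 gives -0.6Δₜ = -0.6 × (4/9) × 183 = -49 kJ/mol.
OSPE = -73 − (-49) = -24 kJ/mol.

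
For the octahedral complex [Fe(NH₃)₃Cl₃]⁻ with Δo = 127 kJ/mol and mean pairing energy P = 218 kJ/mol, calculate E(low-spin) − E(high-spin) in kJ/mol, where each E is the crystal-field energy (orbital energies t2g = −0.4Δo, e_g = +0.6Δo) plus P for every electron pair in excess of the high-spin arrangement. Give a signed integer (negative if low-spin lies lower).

182

Ligand charges: 3×(+0) from NH₃ and 3×(-1) from Cl⁻ sum to -3; with overall charge -1, Fe is +2.
Fe²⁺: group 8, so d-count = 8 − 2 = 6.
In the high-spin limit (t2g^4 e_g^2) the orbital term is -0.4Δo = -51 kJ/mol, with no excess pairing.
Low-spin t2g^6 e_g^0 gives -2.4Δo = -305 kJ/mol, but forming 2 extra pairs costs 2P = 436 kJ/mol, so E(LS) = -305 + 436 = 131 kJ/mol.
E(LS) − E(HS) = 131 − (-51) = 182 kJ/mol.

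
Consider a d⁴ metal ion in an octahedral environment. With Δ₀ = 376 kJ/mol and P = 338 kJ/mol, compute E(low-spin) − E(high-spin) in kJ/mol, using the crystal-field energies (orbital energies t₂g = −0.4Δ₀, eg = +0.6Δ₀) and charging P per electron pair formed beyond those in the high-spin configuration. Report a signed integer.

High-spin: t₂g³ eg¹, CFSE = -0.6Δ₀ = -226 kJ/mol.
Low-spin: t₂g⁴ eg⁰, orbital CFSE = -1.6Δ₀ = -602 kJ/mol; plus 1 excess pair × P = +338 kJ/mol; total -264 kJ/mol.
Thus E(LS) − E(HS) = -38 kJ/mol.

-38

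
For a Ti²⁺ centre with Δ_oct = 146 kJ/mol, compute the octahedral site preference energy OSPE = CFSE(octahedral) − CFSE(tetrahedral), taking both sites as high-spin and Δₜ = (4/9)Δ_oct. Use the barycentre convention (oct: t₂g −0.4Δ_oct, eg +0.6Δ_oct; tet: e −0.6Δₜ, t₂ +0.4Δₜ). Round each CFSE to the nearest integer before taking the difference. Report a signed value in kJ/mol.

Ti is in group 4, so Ti²⁺ is d² (4 − 2 = 2).
In an octahedral site d² (HS) is t₂g² eg⁰, giving CFSE(oct) = -0.8Δ_oct = -117 kJ/mol.
In a tetrahedral site the filling is e² t₂⁰: CFSE(tet) = -1.2Δₜ = -1.2 × (4/9)(146) = -78 kJ/mol.
Subtracting, OSPE = -117 − (-78) = -39 kJ/mol.

-39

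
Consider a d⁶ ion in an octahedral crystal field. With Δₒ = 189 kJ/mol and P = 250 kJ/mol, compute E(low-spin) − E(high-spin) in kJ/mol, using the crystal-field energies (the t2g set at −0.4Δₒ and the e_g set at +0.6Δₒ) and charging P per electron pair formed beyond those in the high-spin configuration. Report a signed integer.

High-spin d⁶ fills as t2g^4 e_g^2 with CFSE 4(−0.4) + 2(+0.6) = -0.4Δₒ = -76 kJ/mol.
Low-spin t2g^6 e_g^0 gives -2.4Δₒ = -454 kJ/mol, but forming 2 extra pairs costs 2P = 500 kJ/mol, so E(LS) = -454 + 500 = 46 kJ/mol.
Thus E(LS) − E(HS) = 122 kJ/mol.

122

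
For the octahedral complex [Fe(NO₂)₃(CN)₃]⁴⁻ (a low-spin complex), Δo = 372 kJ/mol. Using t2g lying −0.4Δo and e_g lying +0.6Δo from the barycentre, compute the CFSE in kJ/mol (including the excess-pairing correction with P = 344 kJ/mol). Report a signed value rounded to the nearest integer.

Ligand charges: 3×(-1) from NO₂⁻ and 3×(-1) from CN⁻ sum to -6; with overall charge -4, Fe is +2.
Group 8 minus oxidation state +2 gives a d⁶ configuration for Fe²⁺.
The d⁶ electrons fill as t2g^6 e_g^0.
CFSE(orbital) = 6×(-0.4Δo) + 0×(0.6Δo) = -2.4Δo; with Δo = 372 kJ/mol that is -893 kJ/mol.
Relative to high-spin t2g^4 e_g^2 (1 paired), the low-spin configuration has 2 additional pairs, contributing +2 × 344 = +688 kJ/mol.
Combining: -893 + 688 = -205 kJ/mol.

-205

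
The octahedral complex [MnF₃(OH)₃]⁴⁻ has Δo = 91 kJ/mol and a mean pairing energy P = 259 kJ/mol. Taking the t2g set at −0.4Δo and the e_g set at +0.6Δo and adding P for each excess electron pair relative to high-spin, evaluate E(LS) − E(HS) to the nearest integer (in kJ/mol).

Ligand charges: 3×(-1) from F⁻ and 3×(-1) from OH⁻ sum to -6; with overall charge -4, Mn is +2.
Group 7 minus oxidation state +2 gives a d⁵ configuration for Mn²⁺.
In the high-spin limit (t2g^3 e_g^2) the orbital term is 0.0Δo = 0 kJ/mol, with no excess pairing.
For low-spin the configuration is t2g^5 e_g^0: orbital energy -2.0 × 91 = -182 kJ/mol, and 2 additional pairs relative to high-spin add 518 kJ/mol, giving 336 kJ/mol.
Thus E(LS) − E(HS) = 336 kJ/mol.

336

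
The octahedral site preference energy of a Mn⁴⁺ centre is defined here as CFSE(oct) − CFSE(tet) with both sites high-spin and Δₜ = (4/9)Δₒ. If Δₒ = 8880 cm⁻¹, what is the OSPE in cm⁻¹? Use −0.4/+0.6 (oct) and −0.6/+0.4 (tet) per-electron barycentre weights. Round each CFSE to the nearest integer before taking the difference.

Mn sits in group 7; removing 4 electrons leaves Mn⁴⁺ with 7 − 4 = 3 d electrons.
Octahedral high-spin t₂g³ eg⁰: CFSE = -1.2 × 8880 = -10656 cm⁻¹.
In a tetrahedral site the filling is e² t₂¹: CFSE(tet) = -0.8Δₜ = -0.8 × (4/9)(8880) = -3157 cm⁻¹.
Subtracting, OSPE = -10656 − (-3157) = -7499 cm⁻¹.

-7499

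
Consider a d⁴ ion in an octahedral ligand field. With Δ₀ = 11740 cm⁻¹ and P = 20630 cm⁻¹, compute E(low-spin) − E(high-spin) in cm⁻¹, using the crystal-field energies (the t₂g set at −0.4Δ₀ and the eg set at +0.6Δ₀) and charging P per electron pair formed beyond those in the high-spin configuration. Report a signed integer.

8890

High-spin d⁴ fills as t₂g³ eg¹ with CFSE 3(−0.4) + 1(+0.6) = -0.6Δ₀ = -7044 cm⁻¹.
Low-spin t₂g⁴ eg⁰ gives -1.6Δ₀ = -18784 cm⁻¹, but forming 1 extra pair costs 1P = 20630 cm⁻¹, so E(LS) = -18784 + 20630 = 1846 cm⁻¹.
Thus E(LS) − E(HS) = 8890 cm⁻¹.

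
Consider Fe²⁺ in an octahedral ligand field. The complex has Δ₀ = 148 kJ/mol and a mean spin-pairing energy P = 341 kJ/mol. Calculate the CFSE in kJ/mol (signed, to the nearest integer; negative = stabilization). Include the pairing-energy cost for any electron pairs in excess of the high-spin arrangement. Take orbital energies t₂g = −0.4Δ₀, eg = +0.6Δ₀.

-59

Fe is in group 8, so Fe²⁺ is d⁶ (8 − 2 = 6).
Since Δ₀ = 148 kJ/mol < P = 341 kJ/mol, the complex adopts the high-spin configuration.
Configuration: t₂g⁴ eg².
Orbital CFSE = -0.4Δ₀ = -0.4 × 148 = -59 kJ/mol.
High-spin has no excess pairs, so no pairing correction applies.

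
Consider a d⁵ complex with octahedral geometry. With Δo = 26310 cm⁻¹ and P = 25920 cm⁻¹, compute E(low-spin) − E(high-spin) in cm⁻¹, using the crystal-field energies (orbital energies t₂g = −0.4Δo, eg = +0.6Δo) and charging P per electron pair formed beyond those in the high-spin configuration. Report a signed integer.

High-spin: t₂g³ eg², CFSE = 0.0Δo = 0 cm⁻¹.
For low-spin the configuration is t₂g⁵ eg⁰: orbital energy -2.0 × 26310 = -52620 cm⁻¹, and 2 additional pairs relative to high-spin add 51840 cm⁻¹, giving -780 cm⁻¹.
E(LS) − E(HS) = -780 − (0) = -780 cm⁻¹.

-780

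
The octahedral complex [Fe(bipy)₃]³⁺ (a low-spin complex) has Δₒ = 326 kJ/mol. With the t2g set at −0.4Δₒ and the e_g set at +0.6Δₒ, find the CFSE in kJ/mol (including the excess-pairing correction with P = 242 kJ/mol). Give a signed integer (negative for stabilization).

-168

bipy is neutral, so the +3 overall charge sits on Fe: oxidation state +3.
Group 8 minus oxidation state +3 gives a d⁵ configuration for Fe³⁺.
The d⁵ electrons fill as t2g^5 e_g^0.
The orbital stabilization is -2.0Δₒ = -2.0 × 326 = -652 kJ/mol.
High-spin d⁵ would be t2g^3 e_g^2 with 0 pairs; low-spin has 2, so 2 excess pairs cost +2P = +484 kJ/mol.
Combining: -652 + 484 = -168 kJ/mol.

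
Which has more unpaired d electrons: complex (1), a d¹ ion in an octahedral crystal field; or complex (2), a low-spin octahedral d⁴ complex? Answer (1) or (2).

(2)

(1): t2g^1 e_g^0 → 1 unpaired.
(2): t₂g⁴ eg⁰ → 2 unpaired.
So (2) has more unpaired electrons.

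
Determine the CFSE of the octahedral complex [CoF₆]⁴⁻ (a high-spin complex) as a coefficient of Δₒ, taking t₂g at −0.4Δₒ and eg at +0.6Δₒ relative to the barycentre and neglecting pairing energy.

-0.8 Δₒ

Each F⁻ contributes -1; 6 × (-1) = -6. With overall charge -4, Co is in the +2 oxidation state.
Group 9 minus oxidation state +2 gives a d⁷ configuration for Co²⁺.
Configuration: t₂g⁵ eg².
CFSE = 5(-0.4Δₒ) + 2(0.6Δₒ) = -2.0Δₒ + 1.2Δₒ = -0.8Δₒ.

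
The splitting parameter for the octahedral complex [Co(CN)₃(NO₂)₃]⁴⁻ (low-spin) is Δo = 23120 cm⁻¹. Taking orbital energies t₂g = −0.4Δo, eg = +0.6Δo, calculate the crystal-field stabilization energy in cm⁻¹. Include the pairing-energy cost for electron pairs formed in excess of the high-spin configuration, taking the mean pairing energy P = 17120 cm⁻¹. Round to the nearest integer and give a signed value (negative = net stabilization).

-24496

Ligand charges: 3×(-1) from CN⁻ and 3×(-1) from NO₂⁻ sum to -6; with overall charge -4, Co is +2.
Co sits in group 9; removing 2 electrons leaves Co²⁺ with 9 − 2 = 7 d electrons.
Configuration: t₂g⁶ eg¹.
CFSE(orbital) = 6×(-0.4Δo) + 1×(0.6Δo) = -1.8Δo; with Δo = 23120 cm⁻¹ that is -41616 cm⁻¹.
Relative to high-spin t₂g⁵ eg² (2 paired), the low-spin configuration has 1 additional pair, contributing +1 × 17120 = +17120 cm⁻¹.
Combining: -41616 + 17120 = -24496 cm⁻¹.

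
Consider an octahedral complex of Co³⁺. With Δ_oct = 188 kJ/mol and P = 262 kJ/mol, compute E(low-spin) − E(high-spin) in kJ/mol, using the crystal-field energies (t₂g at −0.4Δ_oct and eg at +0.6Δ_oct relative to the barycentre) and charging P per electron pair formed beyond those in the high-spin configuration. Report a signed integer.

148

Co sits in group 9; removing 3 electrons leaves Co³⁺ with 9 − 3 = 6 d electrons.
In the high-spin limit (t₂g⁴ eg²) the orbital term is -0.4Δ_oct = -75 kJ/mol, with no excess pairing.
For low-spin the configuration is t₂g⁶ eg⁰: orbital energy -2.4 × 188 = -451 kJ/mol, and 2 additional pairs relative to high-spin add 524 kJ/mol, giving 73 kJ/mol.
The difference is 73 − (-75) = 148 kJ/mol, so high-spin lies lower.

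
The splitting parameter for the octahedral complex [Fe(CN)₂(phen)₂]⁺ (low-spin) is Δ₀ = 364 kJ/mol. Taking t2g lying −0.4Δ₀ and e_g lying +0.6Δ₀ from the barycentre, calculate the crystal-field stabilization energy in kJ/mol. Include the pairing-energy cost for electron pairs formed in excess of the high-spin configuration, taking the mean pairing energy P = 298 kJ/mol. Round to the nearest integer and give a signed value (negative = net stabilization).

-132

Ligand charges: 2×(-1) from CN⁻ and 2×(+0) from phen sum to -2; with overall charge +1, Fe is +3.
Fe³⁺: group 8, so d-count = 8 − 3 = 5.
Configuration: t2g^5 e_g^0.
CFSE(orbital) = 5×(-0.4Δ₀) + 0×(0.6Δ₀) = -2.0Δ₀; with Δ₀ = 364 kJ/mol that is -728 kJ/mol.
Pairing penalty: 2 pairs vs 0 in the high-spin reference → 2 extra × P = 596 kJ/mol.
Net CFSE = -728 + 596 = -132 kJ/mol.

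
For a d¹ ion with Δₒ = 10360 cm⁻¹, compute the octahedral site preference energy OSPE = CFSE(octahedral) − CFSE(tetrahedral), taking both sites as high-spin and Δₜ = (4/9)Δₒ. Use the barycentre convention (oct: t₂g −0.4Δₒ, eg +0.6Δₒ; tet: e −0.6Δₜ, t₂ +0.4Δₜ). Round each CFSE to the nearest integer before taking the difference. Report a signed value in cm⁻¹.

-1381

In an octahedral site d¹ (HS) is t2g^1 e_g^0, giving CFSE(oct) = -0.4Δₒ = -4144 cm⁻¹.
Tetrahedral e^1 t2^0 gives -0.6Δₜ = -0.6 × (4/9) × 10360 = -2763 cm⁻¹.
OSPE = CFSE(oct) − CFSE(tet) = -4144 − (-2763) = -1381 cm⁻¹.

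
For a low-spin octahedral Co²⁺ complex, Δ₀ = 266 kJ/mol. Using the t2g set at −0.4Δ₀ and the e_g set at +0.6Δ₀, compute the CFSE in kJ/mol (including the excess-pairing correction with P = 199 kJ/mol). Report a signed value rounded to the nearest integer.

Co is in group 9, so Co²⁺ is d⁷ (9 − 2 = 7).
Electron filling gives t2g^6 e_g^1.
CFSE(orbital) = 6×(-0.4Δ₀) + 1×(0.6Δ₀) = -1.8Δ₀; with Δ₀ = 266 kJ/mol that is -479 kJ/mol.
Relative to high-spin t2g^5 e_g^2 (2 paired), the low-spin configuration has 1 additional pair, contributing +1 × 199 = +199 kJ/mol.
Overall CFSE = -479 + 199 = -280 kJ/mol.

-280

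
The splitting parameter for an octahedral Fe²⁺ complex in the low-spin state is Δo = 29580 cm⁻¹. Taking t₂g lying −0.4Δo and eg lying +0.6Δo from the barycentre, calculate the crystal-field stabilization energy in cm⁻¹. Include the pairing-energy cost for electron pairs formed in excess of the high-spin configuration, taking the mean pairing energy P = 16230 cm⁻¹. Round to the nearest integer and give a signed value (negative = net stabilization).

-38532

Group 8 minus oxidation state +2 gives a d⁶ configuration for Fe²⁺.
The d⁶ electrons fill as t₂g⁶ eg⁰.
CFSE(orbital) = 6×(-0.4Δo) + 0×(0.6Δo) = -2.4Δo; with Δo = 29580 cm⁻¹ that is -70992 cm⁻¹.
Pairing penalty: 3 pairs vs 1 in the high-spin reference → 2 extra × P = 32460 cm⁻¹.
Overall CFSE = -70992 + 32460 = -38532 cm⁻¹.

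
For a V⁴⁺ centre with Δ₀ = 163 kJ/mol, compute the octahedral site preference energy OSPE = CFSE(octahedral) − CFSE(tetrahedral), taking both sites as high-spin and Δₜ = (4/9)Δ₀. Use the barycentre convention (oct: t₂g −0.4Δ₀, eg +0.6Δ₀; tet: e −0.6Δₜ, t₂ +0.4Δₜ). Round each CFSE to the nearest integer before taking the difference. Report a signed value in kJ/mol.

-22

Group 5 minus oxidation state +4 gives a d¹ configuration for V⁴⁺.
Octahedral high-spin t₂g¹ eg⁰: CFSE = -0.4 × 163 = -65 kJ/mol.
Tetrahedral e¹ t₂⁰ gives -0.6Δₜ = -0.6 × (4/9) × 163 = -43 kJ/mol.
OSPE = -65 − (-43) = -22 kJ/mol.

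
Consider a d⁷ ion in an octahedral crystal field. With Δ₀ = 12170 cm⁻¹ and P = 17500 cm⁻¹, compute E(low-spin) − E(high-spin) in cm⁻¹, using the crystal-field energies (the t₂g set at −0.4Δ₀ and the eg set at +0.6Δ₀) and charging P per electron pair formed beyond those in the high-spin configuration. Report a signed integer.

High-spin d⁷ fills as t₂g⁵ eg² with CFSE 5(−0.4) + 2(+0.6) = -0.8Δ₀ = -9736 cm⁻¹.
Low-spin t₂g⁶ eg¹ gives -1.8Δ₀ = -21906 cm⁻¹, but forming 1 extra pair costs 1P = 17500 cm⁻¹, so E(LS) = -21906 + 17500 = -4406 cm⁻¹.
E(LS) − E(HS) = -4406 − (-9736) = 5330 cm⁻¹.

5330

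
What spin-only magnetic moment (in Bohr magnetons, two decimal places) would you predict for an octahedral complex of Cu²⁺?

1.73 Bohr magnetons

Cu sits in group 11; removing 2 electrons leaves Cu²⁺ with 11 − 2 = 9 d electrons.
Configuration: t₂g⁶ eg³ → 1 unpaired electron.
μ(spin-only) = √[1(1+2)] = √3 ≈ 1.73 Bohr magnetons.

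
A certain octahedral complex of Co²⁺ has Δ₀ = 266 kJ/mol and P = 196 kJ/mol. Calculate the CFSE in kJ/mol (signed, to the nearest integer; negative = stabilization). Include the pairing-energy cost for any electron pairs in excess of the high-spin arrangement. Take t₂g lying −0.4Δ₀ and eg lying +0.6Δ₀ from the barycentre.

Co sits in group 9; removing 2 electrons leaves Co²⁺ with 9 − 2 = 7 d electrons.
Since Δ₀ = 266 kJ/mol > P = 196 kJ/mol, the complex adopts the low-spin configuration.
Configuration: t₂g⁶ eg¹.
Orbital CFSE = -1.8Δ₀ = -1.8 × 266 = -479 kJ/mol.
Excess pairs vs high-spin: 3 − 2 = 1; pairing cost = +196 kJ/mol.
Net CFSE = -479 + 196 = -283 kJ/mol.

-283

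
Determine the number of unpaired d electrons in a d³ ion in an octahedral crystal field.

Configuration: t₂g³ eg⁰, giving 3 unpaired electrons.

3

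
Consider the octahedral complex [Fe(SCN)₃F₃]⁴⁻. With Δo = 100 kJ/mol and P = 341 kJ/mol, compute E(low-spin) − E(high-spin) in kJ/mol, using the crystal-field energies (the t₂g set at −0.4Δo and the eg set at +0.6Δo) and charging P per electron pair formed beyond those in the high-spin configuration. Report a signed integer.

Ligand charges: 3×(-1) from SCN⁻ and 3×(-1) from F⁻ sum to -6; with overall charge -4, Fe is +2.
Fe sits in group 8; removing 2 electrons leaves Fe²⁺ with 8 − 2 = 6 d electrons.
In the high-spin limit (t₂g⁴ eg²) the orbital term is -0.4Δo = -40 kJ/mol, with no excess pairing.
Low-spin: t₂g⁶ eg⁰, orbital CFSE = -2.4Δo = -240 kJ/mol; plus 2 excess pairs × P = +682 kJ/mol; total 442 kJ/mol.
E(LS) − E(HS) = 442 − (-40) = 482 kJ/mol.

482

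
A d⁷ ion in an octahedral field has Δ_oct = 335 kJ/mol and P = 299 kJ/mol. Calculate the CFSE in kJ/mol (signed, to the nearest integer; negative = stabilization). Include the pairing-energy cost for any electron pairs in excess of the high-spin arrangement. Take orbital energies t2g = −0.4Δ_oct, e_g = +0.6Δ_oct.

Here Δ_oct > P (335 > 299), so the low-spin state is favoured.
Configuration: t2g^6 e_g^1.
Orbital CFSE = -1.8Δ_oct = -1.8 × 335 = -603 kJ/mol.
Excess pairs vs high-spin: 3 − 2 = 1; pairing cost = +299 kJ/mol.
Net CFSE = -603 + 299 = -304 kJ/mol.

-304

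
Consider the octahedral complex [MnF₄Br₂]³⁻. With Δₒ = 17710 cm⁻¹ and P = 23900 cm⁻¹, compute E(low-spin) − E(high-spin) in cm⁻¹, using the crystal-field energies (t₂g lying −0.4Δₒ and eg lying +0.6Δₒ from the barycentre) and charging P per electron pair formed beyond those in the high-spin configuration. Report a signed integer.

6190

Ligand charges: 4×(-1) from F⁻ and 2×(-1) from Br⁻ sum to -6; with overall charge -3, Mn is +3.
Mn³⁺: group 7, so d-count = 7 − 3 = 4.
High-spin: t₂g³ eg¹, CFSE = -0.6Δₒ = -10626 cm⁻¹.
For low-spin the configuration is t₂g⁴ eg⁰: orbital energy -1.6 × 17710 = -28336 cm⁻¹, and 1 additional pair relative to high-spin adds 23900 cm⁻¹, giving -4436 cm⁻¹.
E(LS) − E(HS) = -4436 − (-10626) = 6190 cm⁻¹.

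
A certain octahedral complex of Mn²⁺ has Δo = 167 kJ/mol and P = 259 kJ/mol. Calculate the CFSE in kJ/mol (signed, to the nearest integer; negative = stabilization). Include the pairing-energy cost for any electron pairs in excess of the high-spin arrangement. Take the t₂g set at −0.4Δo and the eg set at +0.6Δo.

0

Mn²⁺: group 7, so d-count = 7 − 2 = 5.
With Δo < P the complex is high-spin.
Configuration: t₂g³ eg².
Orbital CFSE = 0.0Δo = 0.0 × 167 = 0 kJ/mol.
High-spin has no excess pairs, so no pairing correction applies.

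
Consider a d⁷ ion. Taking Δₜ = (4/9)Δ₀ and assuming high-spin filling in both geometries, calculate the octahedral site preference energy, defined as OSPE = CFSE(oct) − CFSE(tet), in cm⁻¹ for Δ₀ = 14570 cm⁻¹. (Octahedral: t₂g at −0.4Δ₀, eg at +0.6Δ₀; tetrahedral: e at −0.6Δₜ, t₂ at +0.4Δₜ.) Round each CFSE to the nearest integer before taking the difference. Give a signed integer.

Octahedral (high-spin): t₂g⁵ eg², CFSE = 5(−0.4) + 2(+0.6) = -0.8Δ₀ = -0.8 × 14570 = -11656 cm⁻¹.
Tetrahedral e⁴ t₂³ gives -1.2Δₜ = -1.2 × (4/9) × 14570 = -7771 cm⁻¹.
OSPE = -11656 − (-7771) = -3885 cm⁻¹.

-3885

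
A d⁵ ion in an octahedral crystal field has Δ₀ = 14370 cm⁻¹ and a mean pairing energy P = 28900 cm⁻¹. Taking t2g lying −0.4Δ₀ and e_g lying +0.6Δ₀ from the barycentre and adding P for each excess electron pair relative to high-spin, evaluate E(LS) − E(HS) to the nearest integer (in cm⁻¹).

29060

High-spin d⁵ fills as t2g^3 e_g^2 with CFSE 3(−0.4) + 2(+0.6) = 0.0Δ₀ = 0 cm⁻¹.
For low-spin the configuration is t2g^5 e_g^0: orbital energy -2.0 × 14370 = -28740 cm⁻¹, and 2 additional pairs relative to high-spin add 57800 cm⁻¹, giving 29060 cm⁻¹.
E(LS) − E(HS) = 29060 − (0) = 29060 cm⁻¹.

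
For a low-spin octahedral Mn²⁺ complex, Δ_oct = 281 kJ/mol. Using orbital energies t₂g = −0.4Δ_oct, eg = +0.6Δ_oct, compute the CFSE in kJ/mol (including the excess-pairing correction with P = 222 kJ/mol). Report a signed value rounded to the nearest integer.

-118

Mn sits in group 7; removing 2 electrons leaves Mn²⁺ with 7 − 2 = 5 d electrons.
Electron filling gives t₂g⁵ eg⁰.
Orbital CFSE = 5(-0.4) + 0(0.6) = -2.0Δ_oct = -2.0 × 281 = -562 kJ/mol.
Relative to high-spin t₂g³ eg² (0 paired), the low-spin configuration has 2 additional pairs, contributing +2 × 222 = +444 kJ/mol.
Net CFSE = -562 + 444 = -118 kJ/mol.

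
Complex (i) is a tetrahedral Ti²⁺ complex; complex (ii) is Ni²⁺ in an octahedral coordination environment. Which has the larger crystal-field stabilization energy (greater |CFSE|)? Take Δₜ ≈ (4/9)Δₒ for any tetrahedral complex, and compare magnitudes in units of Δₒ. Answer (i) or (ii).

(ii)

(i): Ti is in group 4, so Ti²⁺ is d² (4 − 2 = 2); With tetrahedral geometry the complex is necessarily high-spin; e² t₂⁰, CFSE = -1.2Δₜ ≈ -0.53Δₒ.
(ii): Ni is in group 10, so Ni²⁺ is d⁸ (10 − 2 = 8); For octahedral d⁸ the high- and low-spin configurations coincide; t₂g⁶ eg², CFSE = -1.2Δₒ.
So (ii) has the larger |CFSE|.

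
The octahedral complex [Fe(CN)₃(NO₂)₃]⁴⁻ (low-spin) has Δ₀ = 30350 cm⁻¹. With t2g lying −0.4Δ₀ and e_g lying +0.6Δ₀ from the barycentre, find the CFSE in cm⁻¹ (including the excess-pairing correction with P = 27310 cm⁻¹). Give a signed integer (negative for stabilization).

-18220

Ligand charges: 3×(-1) from CN⁻ and 3×(-1) from NO₂⁻ sum to -6; with overall charge -4, Fe is +2.
Fe sits in group 8; removing 2 electrons leaves Fe²⁺ with 8 − 2 = 6 d electrons.
Electron filling gives t2g^6 e_g^0.
The orbital stabilization is -2.4Δ₀ = -2.4 × 30350 = -72840 cm⁻¹.
High-spin d⁶ would be t2g^4 e_g^2 with 1 pair; low-spin has 3, so 2 excess pairs cost +2P = +54620 cm⁻¹.
Overall CFSE = -72840 + 54620 = -18220 cm⁻¹.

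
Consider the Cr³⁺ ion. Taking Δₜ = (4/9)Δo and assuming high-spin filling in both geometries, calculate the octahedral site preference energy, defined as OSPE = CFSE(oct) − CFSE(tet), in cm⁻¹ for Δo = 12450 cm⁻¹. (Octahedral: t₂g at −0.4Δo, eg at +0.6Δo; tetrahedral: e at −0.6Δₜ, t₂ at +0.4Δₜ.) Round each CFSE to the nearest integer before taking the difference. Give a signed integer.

Cr³⁺: group 6, so d-count = 6 − 3 = 3.
In an octahedral site d³ (HS) is t₂g³ eg⁰, giving CFSE(oct) = -1.2Δo = -14940 cm⁻¹.
In a tetrahedral site the filling is e² t₂¹: CFSE(tet) = -0.8Δₜ = -0.8 × (4/9)(12450) = -4427 cm⁻¹.
Subtracting, OSPE = -14940 − (-4427) = -10513 cm⁻¹.

-10513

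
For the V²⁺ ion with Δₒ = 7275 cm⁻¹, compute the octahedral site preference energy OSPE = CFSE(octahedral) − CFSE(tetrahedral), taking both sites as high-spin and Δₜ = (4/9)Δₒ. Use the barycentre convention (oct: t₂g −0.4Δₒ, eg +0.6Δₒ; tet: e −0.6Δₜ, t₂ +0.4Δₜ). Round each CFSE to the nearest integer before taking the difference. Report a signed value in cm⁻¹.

Group 5 minus oxidation state +2 gives a d³ configuration for V²⁺.
Octahedral (high-spin): t₂g³ eg⁰, CFSE = 3(−0.4) + 0(+0.6) = -1.2Δₒ = -1.2 × 7275 = -8730 cm⁻¹.
Tetrahedral: e² t₂¹, CFSE = 2(−0.6) + 1(+0.4) = -0.8Δₜ = -0.8 × (4/9) × 7275 = -2587 cm⁻¹.
OSPE = -8730 − (-2587) = -6143 cm⁻¹.

-6143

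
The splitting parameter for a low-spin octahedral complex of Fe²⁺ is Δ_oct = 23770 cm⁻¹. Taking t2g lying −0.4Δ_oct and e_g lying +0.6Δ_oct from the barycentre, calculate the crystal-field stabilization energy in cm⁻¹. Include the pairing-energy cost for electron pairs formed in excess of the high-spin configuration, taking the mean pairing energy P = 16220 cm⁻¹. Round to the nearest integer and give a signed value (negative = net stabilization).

-24608

Fe is in group 8, so Fe²⁺ is d⁶ (8 − 2 = 6).
Configuration: t2g^6 e_g^0.
Orbital CFSE = 6(-0.4) + 0(0.6) = -2.4Δ_oct = -2.4 × 23770 = -57048 cm⁻¹.
High-spin d⁶ would be t2g^4 e_g^2 with 1 pair; low-spin has 3, so 2 excess pairs cost +2P = +32440 cm⁻¹.
Overall CFSE = -57048 + 32440 = -24608 cm⁻¹.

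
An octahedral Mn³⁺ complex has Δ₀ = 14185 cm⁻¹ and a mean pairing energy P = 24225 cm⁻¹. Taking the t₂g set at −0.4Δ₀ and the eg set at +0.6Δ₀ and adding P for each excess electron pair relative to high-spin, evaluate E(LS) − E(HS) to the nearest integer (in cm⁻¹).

10040

Mn sits in group 7; removing 3 electrons leaves Mn³⁺ with 7 − 3 = 4 d electrons.
In the high-spin limit (t₂g³ eg¹) the orbital term is -0.6Δ₀ = -8511 cm⁻¹, with no excess pairing.
Low-spin: t₂g⁴ eg⁰, orbital CFSE = -1.6Δ₀ = -22696 cm⁻¹; plus 1 excess pair × P = +24225 cm⁻¹; total 1529 cm⁻¹.
E(LS) − E(HS) = 1529 − (-8511) = 10040 cm⁻¹.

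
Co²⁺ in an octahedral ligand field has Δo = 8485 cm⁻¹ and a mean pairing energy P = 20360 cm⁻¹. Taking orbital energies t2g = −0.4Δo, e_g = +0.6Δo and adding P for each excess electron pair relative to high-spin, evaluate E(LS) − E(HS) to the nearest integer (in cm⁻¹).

11875

Co is in group 9, so Co²⁺ is d⁷ (9 − 2 = 7).
High-spin: t2g^5 e_g^2, CFSE = -0.8Δo = -6788 cm⁻¹.
For low-spin the configuration is t2g^6 e_g^1: orbital energy -1.8 × 8485 = -15273 cm⁻¹, and 1 additional pair relative to high-spin adds 20360 cm⁻¹, giving 5087 cm⁻¹.
E(LS) − E(HS) = 5087 − (-6788) = 11875 cm⁻¹.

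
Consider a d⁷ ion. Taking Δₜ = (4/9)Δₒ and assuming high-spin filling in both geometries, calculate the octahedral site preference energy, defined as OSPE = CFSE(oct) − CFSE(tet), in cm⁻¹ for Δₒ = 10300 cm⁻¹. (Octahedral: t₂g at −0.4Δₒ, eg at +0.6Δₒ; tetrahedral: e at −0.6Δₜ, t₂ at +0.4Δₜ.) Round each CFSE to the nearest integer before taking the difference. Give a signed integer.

Octahedral high-spin t₂g⁵ eg²: CFSE = -0.8 × 10300 = -8240 cm⁻¹.
Tetrahedral: e⁴ t₂³, CFSE = 4(−0.6) + 3(+0.4) = -1.2Δₜ = -1.2 × (4/9) × 10300 = -5493 cm⁻¹.
Subtracting, OSPE = -8240 − (-5493) = -2747 cm⁻¹.

-2747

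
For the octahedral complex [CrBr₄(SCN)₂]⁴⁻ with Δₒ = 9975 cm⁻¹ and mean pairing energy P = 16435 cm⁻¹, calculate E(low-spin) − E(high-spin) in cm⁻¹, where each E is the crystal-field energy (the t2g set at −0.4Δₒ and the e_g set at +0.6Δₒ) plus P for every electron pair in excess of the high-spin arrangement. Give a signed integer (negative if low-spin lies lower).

6460

Ligand charges: 4×(-1) from Br⁻ and 2×(-1) from SCN⁻ sum to -6; with overall charge -4, Cr is +2.
Cr²⁺: group 6, so d-count = 6 − 2 = 4.
In the high-spin limit (t2g^3 e_g^1) the orbital term is -0.6Δₒ = -5985 cm⁻¹, with no excess pairing.
Low-spin: t2g^4 e_g^0, orbital CFSE = -1.6Δₒ = -15960 cm⁻¹; plus 1 excess pair × P = +16435 cm⁻¹; total 475 cm⁻¹.
E(LS) − E(HS) = 475 − (-5985) = 6460 cm⁻¹.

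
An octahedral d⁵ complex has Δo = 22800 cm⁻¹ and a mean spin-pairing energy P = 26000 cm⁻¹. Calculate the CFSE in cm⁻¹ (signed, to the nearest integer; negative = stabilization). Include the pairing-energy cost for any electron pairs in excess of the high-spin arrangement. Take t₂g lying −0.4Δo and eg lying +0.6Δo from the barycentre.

0

Δo < P, so pairing is avoided: the ground state is high-spin.
That gives t₂g³ eg².
Orbital CFSE = 0.0Δo = 0.0 × 22800 = 0 cm⁻¹.
High-spin has no excess pairs, so no pairing correction applies.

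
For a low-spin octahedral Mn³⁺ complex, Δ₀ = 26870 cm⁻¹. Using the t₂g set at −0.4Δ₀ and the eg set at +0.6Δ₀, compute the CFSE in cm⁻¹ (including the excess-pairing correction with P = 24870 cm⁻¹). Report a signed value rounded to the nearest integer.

Group 7 minus oxidation state +3 gives a d⁴ configuration for Mn³⁺.
Configuration: t₂g⁴ eg⁰.
Orbital CFSE = 4(-0.4) + 0(0.6) = -1.6Δ₀ = -1.6 × 26870 = -42992 cm⁻¹.
Relative to high-spin t₂g³ eg¹ (0 paired), the low-spin configuration has 1 additional pair, contributing +1 × 24870 = +24870 cm⁻¹.
Combining: -42992 + 24870 = -18122 cm⁻¹.

-18122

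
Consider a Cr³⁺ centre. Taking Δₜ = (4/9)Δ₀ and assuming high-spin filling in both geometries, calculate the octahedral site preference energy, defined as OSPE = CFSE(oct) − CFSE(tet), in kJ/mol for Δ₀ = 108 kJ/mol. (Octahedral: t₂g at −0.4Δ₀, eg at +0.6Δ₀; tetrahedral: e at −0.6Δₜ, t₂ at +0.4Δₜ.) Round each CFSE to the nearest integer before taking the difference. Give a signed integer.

Cr sits in group 6; removing 3 electrons leaves Cr³⁺ with 6 − 3 = 3 d electrons.
Octahedral high-spin t₂g³ eg⁰: CFSE = -1.2 × 108 = -130 kJ/mol.
In a tetrahedral site the filling is e² t₂¹: CFSE(tet) = -0.8Δₜ = -0.8 × (4/9)(108) = -38 kJ/mol.
OSPE = -130 − (-38) = -92 kJ/mol.

-92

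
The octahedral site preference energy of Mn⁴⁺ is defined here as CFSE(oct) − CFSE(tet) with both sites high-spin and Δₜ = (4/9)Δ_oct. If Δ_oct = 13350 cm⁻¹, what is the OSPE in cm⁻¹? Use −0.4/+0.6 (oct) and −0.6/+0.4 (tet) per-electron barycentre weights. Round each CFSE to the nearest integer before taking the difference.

Mn⁴⁺: group 7, so d-count = 7 − 4 = 3.
Octahedral high-spin t2g^3 e_g^0: CFSE = -1.2 × 13350 = -16020 cm⁻¹.
In a tetrahedral site the filling is e^2 t2^1: CFSE(tet) = -0.8Δₜ = -0.8 × (4/9)(13350) = -4747 cm⁻¹.
Subtracting, OSPE = -16020 − (-4747) = -11273 cm⁻¹.

-11273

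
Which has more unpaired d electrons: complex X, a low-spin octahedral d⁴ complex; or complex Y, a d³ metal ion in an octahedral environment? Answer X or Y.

Y

X: t₂g⁴ eg⁰ → 2 unpaired.
Y: t2g^3 e_g^0 → 3 unpaired.
So Y has more unpaired electrons.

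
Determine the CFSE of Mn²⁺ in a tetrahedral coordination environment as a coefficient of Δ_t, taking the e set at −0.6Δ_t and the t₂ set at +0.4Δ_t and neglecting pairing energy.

0.0 Δ_t

Mn sits in group 7; removing 2 electrons leaves Mn²⁺ with 7 − 2 = 5 d electrons.
Tetrahedral splitting is small, so the complex is high-spin.
Configuration: e² t₂³.
CFSE = 2(-0.6Δ_t) + 3(0.4Δ_t) = -1.2Δ_t + 1.2Δ_t = 0.0Δ_t.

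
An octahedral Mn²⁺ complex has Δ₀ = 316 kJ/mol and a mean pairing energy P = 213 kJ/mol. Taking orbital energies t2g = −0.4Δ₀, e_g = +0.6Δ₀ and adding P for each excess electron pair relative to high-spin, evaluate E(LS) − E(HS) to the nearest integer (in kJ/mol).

Group 7 minus oxidation state +2 gives a d⁵ configuration for Mn²⁺.
In the high-spin limit (t2g^3 e_g^2) the orbital term is 0.0Δ₀ = 0 kJ/mol, with no excess pairing.
For low-spin the configuration is t2g^5 e_g^0: orbital energy -2.0 × 316 = -632 kJ/mol, and 2 additional pairs relative to high-spin add 426 kJ/mol, giving -206 kJ/mol.
The difference is -206 − (0) = -206 kJ/mol, so low-spin lies lower.

-206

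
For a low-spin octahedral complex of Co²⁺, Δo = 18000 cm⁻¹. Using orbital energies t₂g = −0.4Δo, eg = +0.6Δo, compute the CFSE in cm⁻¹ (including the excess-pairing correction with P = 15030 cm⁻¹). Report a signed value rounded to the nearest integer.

-17370

Group 9 minus oxidation state +2 gives a d⁷ configuration for Co²⁺.
The d⁷ electrons fill as t₂g⁶ eg¹.
Orbital CFSE = 6(-0.4) + 1(0.6) = -1.8Δo = -1.8 × 18000 = -32400 cm⁻¹.
Relative to high-spin t₂g⁵ eg² (2 paired), the low-spin configuration has 1 additional pair, contributing +1 × 15030 = +15030 cm⁻¹.
Net CFSE = -32400 + 15030 = -17370 cm⁻¹.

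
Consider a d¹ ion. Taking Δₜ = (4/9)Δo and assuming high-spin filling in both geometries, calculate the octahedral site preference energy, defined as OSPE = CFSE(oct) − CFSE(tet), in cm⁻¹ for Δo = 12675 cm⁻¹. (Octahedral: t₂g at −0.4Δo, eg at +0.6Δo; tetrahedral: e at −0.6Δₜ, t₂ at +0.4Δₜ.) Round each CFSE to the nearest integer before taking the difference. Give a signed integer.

-1690

Octahedral high-spin t2g^1 e_g^0: CFSE = -0.4 × 12675 = -5070 cm⁻¹.
In a tetrahedral site the filling is e^1 t2^0: CFSE(tet) = -0.6Δₜ = -0.6 × (4/9)(12675) = -3380 cm⁻¹.
OSPE = CFSE(oct) − CFSE(tet) = -5070 − (-3380) = -1690 cm⁻¹.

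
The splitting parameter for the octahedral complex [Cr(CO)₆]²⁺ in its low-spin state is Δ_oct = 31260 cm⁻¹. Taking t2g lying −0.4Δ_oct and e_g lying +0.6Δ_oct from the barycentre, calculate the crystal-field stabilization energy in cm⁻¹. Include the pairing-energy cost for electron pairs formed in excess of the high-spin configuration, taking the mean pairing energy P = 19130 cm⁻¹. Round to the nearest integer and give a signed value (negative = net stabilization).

-30886

CO is neutral, so the +2 overall charge sits on Cr: oxidation state +2.
Cr is in group 6, so Cr²⁺ is d⁴ (6 − 2 = 4).
The d⁴ electrons fill as t2g^4 e_g^0.
Orbital CFSE = 4(-0.4) + 0(0.6) = -1.6Δ_oct = -1.6 × 31260 = -50016 cm⁻¹.
High-spin d⁴ would be t2g^3 e_g^1 with 0 pairs; low-spin has 1, so 1 excess pair costs +1P = +19130 cm⁻¹.
Net CFSE = -50016 + 19130 = -30886 cm⁻¹.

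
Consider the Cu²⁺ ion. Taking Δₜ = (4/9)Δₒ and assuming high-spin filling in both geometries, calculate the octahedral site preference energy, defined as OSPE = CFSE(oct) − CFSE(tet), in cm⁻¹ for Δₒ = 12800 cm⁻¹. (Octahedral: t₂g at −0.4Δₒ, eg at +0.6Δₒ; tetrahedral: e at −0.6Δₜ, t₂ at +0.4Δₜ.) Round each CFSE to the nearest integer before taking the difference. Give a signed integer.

Group 11 minus oxidation state +2 gives a d⁹ configuration for Cu²⁺.
In an octahedral site d⁹ (HS) is t₂g⁶ eg³, giving CFSE(oct) = -0.6Δₒ = -7680 cm⁻¹.
Tetrahedral e⁴ t₂⁵ gives -0.4Δₜ = -0.4 × (4/9) × 12800 = -2276 cm⁻¹.
Subtracting, OSPE = -7680 − (-2276) = -5404 cm⁻¹.

-5404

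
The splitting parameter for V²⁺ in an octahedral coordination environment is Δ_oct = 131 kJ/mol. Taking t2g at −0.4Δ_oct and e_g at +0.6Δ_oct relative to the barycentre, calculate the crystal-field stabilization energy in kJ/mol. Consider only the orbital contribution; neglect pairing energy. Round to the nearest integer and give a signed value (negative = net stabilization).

V²⁺: group 5, so d-count = 5 − 2 = 3.
The d³ electrons fill as t2g^3 e_g^0.
The orbital stabilization is -1.2Δ_oct = -1.2 × 131 = -157 kJ/mol.

-157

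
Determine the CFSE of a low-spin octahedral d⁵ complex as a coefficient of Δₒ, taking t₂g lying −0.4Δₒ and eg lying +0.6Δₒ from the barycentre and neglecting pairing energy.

Configuration: t₂g⁵ eg⁰.
CFSE = 5(-0.4Δₒ) + 0(0.6Δₒ) = -2.0Δₒ + 0.0Δₒ = -2.0Δₒ.

-2.0 Δₒ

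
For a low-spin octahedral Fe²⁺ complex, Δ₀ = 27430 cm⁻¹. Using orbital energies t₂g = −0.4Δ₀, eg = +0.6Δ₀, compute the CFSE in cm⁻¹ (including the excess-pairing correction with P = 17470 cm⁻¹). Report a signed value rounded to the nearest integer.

-30892

Fe²⁺: group 8, so d-count = 8 − 2 = 6.
The d⁶ electrons fill as t₂g⁶ eg⁰.
The orbital stabilization is -2.4Δ₀ = -2.4 × 27430 = -65832 cm⁻¹.
High-spin d⁶ would be t₂g⁴ eg² with 1 pair; low-spin has 3, so 2 excess pairs cost +2P = +34940 cm⁻¹.
Combining: -65832 + 34940 = -30892 cm⁻¹.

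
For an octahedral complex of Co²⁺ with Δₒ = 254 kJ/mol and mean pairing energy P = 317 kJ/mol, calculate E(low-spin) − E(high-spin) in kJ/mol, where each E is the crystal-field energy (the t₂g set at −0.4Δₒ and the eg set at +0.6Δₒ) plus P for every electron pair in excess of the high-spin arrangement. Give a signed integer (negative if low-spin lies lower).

63

Co²⁺: group 9, so d-count = 9 − 2 = 7.
High-spin d⁷ fills as t₂g⁵ eg² with CFSE 5(−0.4) + 2(+0.6) = -0.8Δₒ = -203 kJ/mol.
Low-spin t₂g⁶ eg¹ gives -1.8Δₒ = -457 kJ/mol, but forming 1 extra pair costs 1P = 317 kJ/mol, so E(LS) = -457 + 317 = -140 kJ/mol.
E(LS) − E(HS) = -140 − (-203) = 63 kJ/mol.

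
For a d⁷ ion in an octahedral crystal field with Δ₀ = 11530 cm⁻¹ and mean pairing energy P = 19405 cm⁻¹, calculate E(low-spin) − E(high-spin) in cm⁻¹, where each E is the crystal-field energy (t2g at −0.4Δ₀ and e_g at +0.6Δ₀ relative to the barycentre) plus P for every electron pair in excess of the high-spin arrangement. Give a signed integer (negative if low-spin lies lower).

7875

High-spin d⁷ fills as t2g^5 e_g^2 with CFSE 5(−0.4) + 2(+0.6) = -0.8Δ₀ = -9224 cm⁻¹.
Low-spin t2g^6 e_g^1 gives -1.8Δ₀ = -20754 cm⁻¹, but forming 1 extra pair costs 1P = 19405 cm⁻¹, so E(LS) = -20754 + 19405 = -1349 cm⁻¹.
Thus E(LS) − E(HS) = 7875 cm⁻¹.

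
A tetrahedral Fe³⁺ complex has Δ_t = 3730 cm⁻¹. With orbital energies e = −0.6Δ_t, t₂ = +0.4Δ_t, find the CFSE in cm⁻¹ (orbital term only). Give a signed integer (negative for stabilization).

0

Fe is in group 8, so Fe³⁺ is d⁵ (8 − 3 = 5).
With tetrahedral geometry the complex is necessarily high-spin.
Electron filling gives e² t₂³.
CFSE(orbital) = 2×(-0.6Δ_t) + 3×(0.4Δ_t) = 0.0Δ_t; with Δ_t = 3730 cm⁻¹ that is 0 cm⁻¹.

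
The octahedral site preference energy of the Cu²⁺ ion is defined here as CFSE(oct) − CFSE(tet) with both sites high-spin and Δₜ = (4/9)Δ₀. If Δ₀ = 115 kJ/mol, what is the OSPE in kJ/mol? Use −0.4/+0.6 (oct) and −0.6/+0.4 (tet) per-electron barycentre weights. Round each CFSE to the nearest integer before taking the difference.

-49

Cu²⁺: group 11, so d-count = 11 − 2 = 9.
In an octahedral site d⁹ (HS) is t₂g⁶ eg³, giving CFSE(oct) = -0.6Δ₀ = -69 kJ/mol.
Tetrahedral e⁴ t₂⁵ gives -0.4Δₜ = -0.4 × (4/9) × 115 = -20 kJ/mol.
OSPE = -69 − (-20) = -49 kJ/mol.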